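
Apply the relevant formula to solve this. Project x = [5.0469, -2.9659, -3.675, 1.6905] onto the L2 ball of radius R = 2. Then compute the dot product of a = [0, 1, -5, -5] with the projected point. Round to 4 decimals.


Step 1: Compute ||x|| (intermediates to 6 decimals).
||x|| = sqrt(5.0469^2 + (-2.9659)^2 + (-3.675)^2 + 1.6905^2) = 7.115559
Step 2: Project.
Since ||x|| > R, scale = R/||x|| = 2/7.115559 = 0.281074, proj(x) = scale * x
proj(x) = [1.418552, -0.833637, -1.032947, 0.475156]
Step 3: Dot product.
a^T * proj(x) = 0*1.418552 + 1*(-0.833637) - 5*(-1.032947) - 5*0.475156 = 1.9553


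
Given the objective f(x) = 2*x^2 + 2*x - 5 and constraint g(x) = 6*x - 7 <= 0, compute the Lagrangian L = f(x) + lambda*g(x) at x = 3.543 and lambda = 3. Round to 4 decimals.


Step 1: Evaluate f(x).
f(3.543) = 2*3.543^2 + 2*3.543 - 5 = 27.1917
Step 2: Evaluate g(x).
g(3.543) = 6*3.543 - 7 = 14.258
Step 3: Compute Lagrangian.
L = 27.1917 + 3*14.258 = 69.9657


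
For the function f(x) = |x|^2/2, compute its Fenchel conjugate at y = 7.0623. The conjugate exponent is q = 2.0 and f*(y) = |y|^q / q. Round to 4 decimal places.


The conjugate exponent q satisfies 1/p + 1/q = 1.
p = 2, so q = 2/(2 - 1) = 2.0
|y|^q = 7.0623^2.0 = 49.8761
f*(7.0623) = 49.8761 / 2.0 = 24.938


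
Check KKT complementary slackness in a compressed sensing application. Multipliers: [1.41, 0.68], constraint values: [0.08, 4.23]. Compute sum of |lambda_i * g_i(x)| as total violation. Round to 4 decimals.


KKT complementary slackness check:
lambda_1 * g_1 = 1.41 * 0.08 = 0.1128
lambda_2 * g_2 = 0.68 * 4.23 = 2.8764
Total violation = 0.1128 + 2.8764 = 2.9892


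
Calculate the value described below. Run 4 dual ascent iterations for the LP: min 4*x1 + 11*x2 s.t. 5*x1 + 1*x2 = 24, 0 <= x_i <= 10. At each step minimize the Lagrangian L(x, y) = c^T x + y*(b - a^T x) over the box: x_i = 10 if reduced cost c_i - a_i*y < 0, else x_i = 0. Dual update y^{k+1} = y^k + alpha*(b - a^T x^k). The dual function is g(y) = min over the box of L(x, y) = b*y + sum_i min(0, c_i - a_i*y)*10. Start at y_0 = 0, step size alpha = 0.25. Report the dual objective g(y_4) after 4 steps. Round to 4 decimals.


Dual ascent for LP: min 4*x1 + 11*x2, 5*x1 + 1*x2 = 24, 0 <= x_i <= 10
Step 1: y^k = 0.0, reduced costs: (4.0, 11.0)
  x^k = (0.0, 0.0), subgradient = b - a^T x = 24.0
  y^{k+1} = 0.0 + 0.25*24.0 = 6.0
Step 2: y^k = 6.0, reduced costs: (-26.0, 5.0)
  x^k = (10.0, 0.0), subgradient = b - a^T x = -26.0
  y^{k+1} = 6.0 + 0.25*-26.0 = -0.5
Step 3: y^k = -0.5, reduced costs: (6.5, 11.5)
  x^k = (0.0, 0.0), subgradient = b - a^T x = 24.0
  y^{k+1} = -0.5 + 0.25*24.0 = 5.5
Step 4: y^k = 5.5, reduced costs: (-23.5, 5.5)
  x^k = (10.0, 0.0), subgradient = b - a^T x = -26.0
  y^{k+1} = 5.5 + 0.25*-26.0 = -1.0
Dual objective at y_4 = -1.0: reduced costs (9.0, 12.0), box minimizer x = (0.0, 0.0)
g(y_4) = b*y + (c1 - a1*y)*x1 + (c2 - a2*y)*x2 = 24*(-1.0) + 9.0*0.0 + 12.0*0.0 = -24.0 + 0.0 + 0.0 = -24.0


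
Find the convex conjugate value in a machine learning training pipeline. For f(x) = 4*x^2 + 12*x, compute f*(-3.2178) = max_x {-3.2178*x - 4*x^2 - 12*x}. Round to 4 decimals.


f*(y) = sup_x {y*x - a*x^2 - b*x} = sup_x {(y-b)*x - a*x^2}
FOC: (y - b) - 2a*x = 0 => x* = (y - b)/(2a)
x* = (-3.2178 - 12)/(2*4) = -1.9022
f*(-3.2178) = (y-b)^2/(4a) = (-3.2178 - 12)^2/(4*4)
= 231.5814/16 = 14.4738


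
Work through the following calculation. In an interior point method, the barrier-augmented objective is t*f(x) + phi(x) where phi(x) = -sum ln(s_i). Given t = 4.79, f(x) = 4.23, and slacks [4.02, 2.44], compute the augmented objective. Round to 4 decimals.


Step 1: Compute log-barrier.
ln values: [1.3913, 0.892]
phi = -(1.3913 + 0.892) = -2.2833
Step 2: Compute augmented objective.
t*f(x) = 4.79*4.23 = 20.2617
Total = 20.2617 - 2.2833 = 17.9784


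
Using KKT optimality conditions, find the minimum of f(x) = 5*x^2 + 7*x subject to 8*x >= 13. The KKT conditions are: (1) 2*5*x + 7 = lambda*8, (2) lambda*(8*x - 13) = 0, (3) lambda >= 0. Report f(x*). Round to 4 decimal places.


Step 1: Try lambda = 0 (constraint inactive).
x_unc = -7/(2*5) = -0.7
Check: 8*-0.7 = -5.6 < 13 -- violated!
Step 2: Constraint must be active: 8*x = 13
x* = 13/8 = 1.625
lambda = (2*5*1.625 + 7)/8 = 2.9063
Step 3: Compute optimal value.
f(x*) = 5*1.625^2 + 7*1.625 = 24.5781


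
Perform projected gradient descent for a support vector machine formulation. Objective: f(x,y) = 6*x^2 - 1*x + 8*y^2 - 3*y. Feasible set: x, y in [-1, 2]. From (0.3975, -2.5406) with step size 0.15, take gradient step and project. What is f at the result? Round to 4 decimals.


Step 1: Compute gradient at (0.3975, -2.5406).
grad_x = 2*6*0.3975 - 1 = 3.77
grad_y = 2*8*-2.5406 - 3 = -43.6496
Step 2: Gradient step.
x_raw = 0.3975 - 0.15*3.77 = -0.168
y_raw = -2.5406 - 0.15*-43.6496 = 4.0068
Step 3: Project onto [-1, 2].
x_proj = clip(-0.168) = -0.168
y_proj = clip(4.0068) = 2.0
Step 4: Evaluate f.
f(-0.168, 2.0) = 26.3373


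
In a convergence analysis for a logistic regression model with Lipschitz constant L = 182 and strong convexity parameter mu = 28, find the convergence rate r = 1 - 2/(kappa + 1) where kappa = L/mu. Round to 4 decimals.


Step 1: Compute the condition number.
kappa = L/mu = 182/28 = 6.5
Step 2: Compute the convergence rate.
r = 1 - 2/(kappa + 1) = 1 - 2*mu/(L + mu) = (L - mu)/(L + mu) = 154/210 = 0.7333


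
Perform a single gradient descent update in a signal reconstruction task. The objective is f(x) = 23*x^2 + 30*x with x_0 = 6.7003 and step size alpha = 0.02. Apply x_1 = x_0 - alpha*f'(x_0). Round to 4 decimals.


We compute the gradient at x_0 and apply the update.
f'(x) = 46*x + 30
f'(6.7003) = 46*6.7003 + 30 = 338.2138
x_1 = 6.7003 - 0.02*338.2138 = -0.064


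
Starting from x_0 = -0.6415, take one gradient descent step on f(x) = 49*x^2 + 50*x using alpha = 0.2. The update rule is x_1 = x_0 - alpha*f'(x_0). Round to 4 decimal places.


We compute the gradient at x_0 and apply the update.
f'(x) = 98*x + 50
f'(-0.6415) = 98*-0.6415 + 50 = -12.867
x_1 = -0.6415 - 0.2*-12.867 = 1.9319


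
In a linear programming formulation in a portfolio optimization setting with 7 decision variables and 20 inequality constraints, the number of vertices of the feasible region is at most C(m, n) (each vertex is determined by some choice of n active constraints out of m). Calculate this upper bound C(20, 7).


Each vertex corresponds to some choice of n active constraints out of m, so the number of vertices is at most C(m, n) = m! / (n!(m-n)!).
m = 20, n = 7
Numerator: 20 * 19 * 18 * 17 * 16 * 15 * 14
Denominator: 7! = 5040
C(20, 7) = 77520


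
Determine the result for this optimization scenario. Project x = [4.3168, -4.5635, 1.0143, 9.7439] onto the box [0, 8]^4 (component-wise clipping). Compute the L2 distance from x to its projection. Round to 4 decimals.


Project each component onto [0, 8].
clip(4.3168) = 4.3168, clip(-4.5635) = 0.0, clip(1.0143) = 1.0143, clip(9.7439) = 8.0
Projection = [4.3168, 0.0, 1.0143, 8.0]
Squared diffs: [0.0, 20.8255, 0.0, 3.0412]
Distance = sqrt(23.8667) = 4.8854


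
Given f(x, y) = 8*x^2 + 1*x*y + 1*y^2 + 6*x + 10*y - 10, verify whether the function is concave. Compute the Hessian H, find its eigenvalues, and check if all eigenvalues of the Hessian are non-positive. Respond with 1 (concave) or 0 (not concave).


The Hessian of f(x,y) = 8*x^2 + 1*x*y + 1*y^2 + 6*x + 10*y - 10 is:
H = [[16, 1], [1, 2]]
Trace = 16 + 2 = 18
Determinant = 16*2 - (1)^2 = 31
Discriminant = (18)^2 - 4*31 = 200.0
Eigenvalues: lambda_1 = 1.9289, lambda_2 = 16.0711
The function is not concave.

0


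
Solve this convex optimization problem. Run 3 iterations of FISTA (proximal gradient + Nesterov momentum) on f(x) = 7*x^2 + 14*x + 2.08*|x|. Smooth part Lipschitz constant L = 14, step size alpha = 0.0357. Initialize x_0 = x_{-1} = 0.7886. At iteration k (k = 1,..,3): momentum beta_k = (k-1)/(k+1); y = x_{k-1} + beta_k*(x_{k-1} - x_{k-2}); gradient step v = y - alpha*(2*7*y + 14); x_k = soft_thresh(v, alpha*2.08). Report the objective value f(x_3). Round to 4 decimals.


FISTA on f(x) = 7*x^2 + 14*x + 2.08*|x|
L = 14, alpha = 0.0357
Iteration 1: beta = 0.0, y = 0.7886 + 0.0*(0.7886 - 0.7886) = 0.7886
  grad(y) = 25.0404, v = y - alpha*grad = -0.1053
  prox(v) = soft_thresh(-0.1053, 0.0743) = -0.0311
Iteration 2: beta = 0.3333, y = -0.0311 + 0.3333*(-0.0311 - 0.7886) = -0.3043
  grad(y) = 9.7396, v = y - alpha*grad = -0.652
  prox(v) = soft_thresh(-0.652, 0.0743) = -0.5778
Iteration 3: beta = 0.5, y = -0.5778 + 0.5*(-0.5778 + 0.0311) = -0.8511
  grad(y) = 2.0846, v = y - alpha*grad = -0.9255
  prox(v) = soft_thresh(-0.9255, 0.0743) = -0.8513
f(x_3) = 7*(-0.8513)^2 + 14*(-0.8513) + 2.08*|-0.8513| = -5.0745


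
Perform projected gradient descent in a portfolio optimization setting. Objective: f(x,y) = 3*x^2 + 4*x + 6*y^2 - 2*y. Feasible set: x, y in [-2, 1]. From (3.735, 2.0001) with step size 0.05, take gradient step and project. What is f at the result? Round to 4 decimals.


Step 1: Compute gradient at (3.735, 2.0001).
grad_x = 2*3*3.735 + 4 = 26.41
grad_y = 2*6*2.0001 - 2 = 22.0012
Step 2: Gradient step.
x_raw = 3.735 - 0.05*26.41 = 2.4145
y_raw = 2.0001 - 0.05*22.0012 = 0.9
Step 3: Project onto [-2, 1].
x_proj = clip(2.4145) = 1.0
y_proj = clip(0.9) = 0.9
Step 4: Evaluate f.
f(1.0, 0.9) = 10.0604


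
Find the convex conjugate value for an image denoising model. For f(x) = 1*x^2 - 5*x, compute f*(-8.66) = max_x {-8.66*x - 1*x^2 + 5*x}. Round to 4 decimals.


f*(y) = sup_x {y*x - a*x^2 - b*x} = sup_x {(y-b)*x - a*x^2}
FOC: (y - b) - 2a*x = 0 => x* = (y - b)/(2a)
x* = (-8.66 + 5)/(2*1) = -1.83
f*(-8.66) = (y-b)^2/(4a) = (-8.66 + 5)^2/(4*1)
= 13.3956/4 = 3.3489


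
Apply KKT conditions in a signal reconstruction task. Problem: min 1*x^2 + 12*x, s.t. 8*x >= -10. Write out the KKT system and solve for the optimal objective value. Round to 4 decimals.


Step 1: Try lambda = 0 (constraint inactive).
x_unc = -12/(2*1) = -6.0
Check: 8*-6.0 = -48.0 < -10 -- violated!
Step 2: Constraint must be active: 8*x = -10
x* = -10/8 = -1.25
lambda = (2*1*(-1.25) + 12)/8 = 1.1875
Step 3: Compute optimal value.
f(x*) = 1*(-1.25)^2 + 12*(-1.25) = -13.4375


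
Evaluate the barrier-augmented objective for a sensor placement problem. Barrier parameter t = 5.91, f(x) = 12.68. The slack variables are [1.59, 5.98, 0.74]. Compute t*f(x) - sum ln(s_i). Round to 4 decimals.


Step 1: Compute log-barrier.
ln values: [0.4637, 1.7884, -0.3011]
phi = -(0.4637 + 1.7884 - 0.3011) = -1.951
Step 2: Compute augmented objective.
t*f(x) = 5.91*12.68 = 74.9388
Total = 74.9388 - 1.951 = 72.9878


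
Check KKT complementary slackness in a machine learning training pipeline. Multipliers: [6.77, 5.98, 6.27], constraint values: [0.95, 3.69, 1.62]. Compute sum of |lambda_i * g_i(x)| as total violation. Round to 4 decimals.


KKT complementary slackness check:
lambda_1 * g_1 = 6.77 * 0.95 = 6.4315
lambda_2 * g_2 = 5.98 * 3.69 = 22.0662
lambda_3 * g_3 = 6.27 * 1.62 = 10.1574
Total violation = 6.4315 + 22.0662 + 10.1574 = 38.6551


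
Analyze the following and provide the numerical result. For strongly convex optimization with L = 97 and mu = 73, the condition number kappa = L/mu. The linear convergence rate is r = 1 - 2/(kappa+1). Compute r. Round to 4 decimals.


Step 1: Compute the condition number.
kappa = L/mu = 97/73 = 1.3288
Step 2: Compute the convergence rate.
r = 1 - 2/(kappa + 1) = 1 - 2*mu/(L + mu) = (L - mu)/(L + mu) = 24/170 = 0.1412


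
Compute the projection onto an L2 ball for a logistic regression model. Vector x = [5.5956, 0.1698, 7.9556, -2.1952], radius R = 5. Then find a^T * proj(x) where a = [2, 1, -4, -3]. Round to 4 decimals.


Step 1: Compute ||x|| (intermediates to 6 decimals).
||x|| = sqrt(5.5956^2 + 0.1698^2 + 7.9556^2 + (-2.1952)^2) = 9.972464
Step 2: Project.
Since ||x|| > R, scale = R/||x|| = 5/9.972464 = 0.501381, proj(x) = scale * x
proj(x) = [2.805528, 0.085134, 3.988787, -1.100632]
Step 3: Dot product.
a^T * proj(x) = 2*2.805528 + 1*0.085134 - 4*3.988787 - 3*(-1.100632) = -6.9571


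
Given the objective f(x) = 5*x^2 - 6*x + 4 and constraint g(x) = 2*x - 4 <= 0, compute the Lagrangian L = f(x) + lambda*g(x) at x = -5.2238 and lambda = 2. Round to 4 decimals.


Step 1: Evaluate f(x).
f(-5.2238) = 5*(-5.2238)^2 - 6*(-5.2238) + 4 = 171.7832
Step 2: Evaluate g(x).
g(-5.2238) = 2*-5.2238 - 4 = -14.4476
Step 3: Compute Lagrangian.
L = 171.7832 + 2*-14.4476 = 142.888


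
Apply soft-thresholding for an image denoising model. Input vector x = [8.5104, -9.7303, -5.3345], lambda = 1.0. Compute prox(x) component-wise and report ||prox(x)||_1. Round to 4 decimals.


Soft-thresholding with lambda = 1.0:
prox(8.5104) = sign(8.5104)*max(|8.5104| - 1.0, 0) = 7.5104
prox(-9.7303) = sign(-9.7303)*max(|-9.7303| - 1.0, 0) = -8.7303
prox(-5.3345) = sign(-5.3345)*max(|-5.3345| - 1.0, 0) = -4.3345
prox(x) = [7.5104, -8.7303, -4.3345]
||prox(x)||_1 = 7.5104 + 8.7303 + 4.3345 = 20.5752


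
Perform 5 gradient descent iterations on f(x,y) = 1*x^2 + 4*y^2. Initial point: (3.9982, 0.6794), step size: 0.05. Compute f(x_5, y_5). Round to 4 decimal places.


Gradient descent on f(x,y) = 1*x^2 + 4*y^2.
Starting point: (3.9982, 0.6794), alpha = 0.05
Step 1: grad_x = 2*1*3.9982 = 7.9964, grad_y = 2*4*0.6794 = 5.4352
  x_1 = 3.9982 - 0.05*7.9964 = 3.5984
  y_1 = 0.6794 - 0.05*5.4352 = 0.4076
Step 2: grad_x = 2*1*3.5984 = 7.1968, grad_y = 2*4*0.4076 = 3.2611
  x_2 = 3.5984 - 0.05*7.1968 = 3.2385
  y_2 = 0.4076 - 0.05*3.2611 = 0.2446
Step 3: grad_x = 2*1*3.2385 = 6.4771, grad_y = 2*4*0.2446 = 1.9567
  x_3 = 3.2385 - 0.05*6.4771 = 2.9147
  y_3 = 0.2446 - 0.05*1.9567 = 0.1468
Step 4: grad_x = 2*1*2.9147 = 5.8294, grad_y = 2*4*0.1468 = 1.174
  x_4 = 2.9147 - 0.05*5.8294 = 2.6232
  y_4 = 0.1468 - 0.05*1.174 = 0.0881
Step 5: grad_x = 2*1*2.6232 = 5.2464, grad_y = 2*4*0.0881 = 0.7044
  x_5 = 2.6232 - 0.05*5.2464 = 2.3609
  y_5 = 0.0881 - 0.05*0.7044 = 0.0528
f(2.3609, 0.0528) = 1*2.3609^2 + 4*0.0528^2 = 5.585


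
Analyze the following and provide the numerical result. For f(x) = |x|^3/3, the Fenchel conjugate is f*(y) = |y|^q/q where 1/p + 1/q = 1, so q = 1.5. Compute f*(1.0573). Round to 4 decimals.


The conjugate exponent q satisfies 1/p + 1/q = 1.
p = 3, so q = 3/(3 - 1) = 1.5
|y|^q = 1.0573^1.5 = 1.0872
f*(1.0573) = 1.0872 / 1.5 = 0.7248


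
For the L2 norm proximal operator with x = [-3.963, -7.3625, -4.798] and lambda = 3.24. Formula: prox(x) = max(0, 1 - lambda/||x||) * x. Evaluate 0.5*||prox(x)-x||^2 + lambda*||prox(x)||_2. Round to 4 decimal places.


Step 1: Compute ||x||.
||x|| = 9.6402
Step 2: Compute scaling factor.
scale = max(0, 1 - 3.24/9.6402) = 0.6639
Step 3: prox(x) = [-2.6311, -4.888, -3.1854]
||prox(x)|| = 6.4002
Step 4: Proximal objective.
0.5*||prox-x||^2 = 5.2488
lambda*||prox|| = 20.7366
Total = 25.9853


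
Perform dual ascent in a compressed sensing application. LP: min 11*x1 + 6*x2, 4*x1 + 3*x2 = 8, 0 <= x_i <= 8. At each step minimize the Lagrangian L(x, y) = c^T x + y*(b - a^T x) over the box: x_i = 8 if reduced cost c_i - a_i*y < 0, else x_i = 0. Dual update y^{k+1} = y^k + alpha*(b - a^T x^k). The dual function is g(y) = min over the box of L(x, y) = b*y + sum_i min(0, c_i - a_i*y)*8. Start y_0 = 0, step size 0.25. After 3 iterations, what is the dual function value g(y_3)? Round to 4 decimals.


Dual ascent for LP: min 11*x1 + 6*x2, 4*x1 + 3*x2 = 8, 0 <= x_i <= 8
Step 1: y^k = 0.0, reduced costs: (11.0, 6.0)
  x^k = (0.0, 0.0), subgradient = b - a^T x = 8.0
  y^{k+1} = 0.0 + 0.25*8.0 = 2.0
Step 2: y^k = 2.0, reduced costs: (3.0, 0.0)
  x^k = (0.0, 0.0), subgradient = b - a^T x = 8.0
  y^{k+1} = 2.0 + 0.25*8.0 = 4.0
Step 3: y^k = 4.0, reduced costs: (-5.0, -6.0)
  x^k = (8.0, 8.0), subgradient = b - a^T x = -48.0
  y^{k+1} = 4.0 + 0.25*-48.0 = -8.0
Dual objective at y_3 = -8.0: reduced costs (43.0, 30.0), box minimizer x = (0.0, 0.0)
g(y_3) = b*y + (c1 - a1*y)*x1 + (c2 - a2*y)*x2 = 8*(-8.0) + 43.0*0.0 + 30.0*0.0 = -64.0 + 0.0 + 0.0 = -64.0


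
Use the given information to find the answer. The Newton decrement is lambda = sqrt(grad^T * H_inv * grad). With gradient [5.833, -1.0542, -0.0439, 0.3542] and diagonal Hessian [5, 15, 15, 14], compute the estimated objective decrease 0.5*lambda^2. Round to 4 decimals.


Step 1: H is diagonal, so H^(-1) * g = [1.1666, -0.0703, -0.0029, 0.0253].
Step 2: g^T H^(-1) g = sum_i g_i^2 / H_ii
  = (5.833)^2/5 + (-1.0542)^2/15 + (-0.0439)^2/15 + (0.3542)^2/14
  = 6.8048 + 0.0741 + 0.0001 + 0.009 = 6.888
Step 3: Objective decrease = 0.5 * g^T H^(-1) g = 3.444


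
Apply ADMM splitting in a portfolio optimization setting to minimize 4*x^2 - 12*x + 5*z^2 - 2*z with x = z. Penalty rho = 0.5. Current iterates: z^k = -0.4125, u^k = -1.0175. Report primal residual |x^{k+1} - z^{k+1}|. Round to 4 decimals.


ADMM iteration with rho = 0.5, z^k = -0.4125, u^k = -1.0175
Step 1: x-update.
Minimize 4*x^2 - 12*x + (0.5/2)*(x + 0.4125 - 1.0175)^2
FOC: (2*4 + 0.5)*x = 12 + 0.5*(-0.4125 + 1.0175)
x^{k+1} = 1.4474
Step 2: z-update.
Minimize 5*z^2 - 2*z + (0.5/2)*(1.4474 - z - 1.0175)^2
FOC: (2*5 + 0.5)*z = 2 + 0.5*(1.4474 - 1.0175)
z^{k+1} = 0.2109
Step 3: u-update.
u^{k+1} = -1.0175 + 1.4474 - 0.2109 = 0.2189
Step 4: Primal residual = |1.4474 - 0.2109| = 1.2364


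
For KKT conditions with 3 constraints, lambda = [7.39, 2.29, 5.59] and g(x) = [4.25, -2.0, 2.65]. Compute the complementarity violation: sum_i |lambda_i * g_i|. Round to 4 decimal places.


KKT complementary slackness check:
lambda_1 * g_1 = 7.39 * 4.25 = 31.4075
lambda_2 * g_2 = 2.29 * -2.0 = -4.58
lambda_3 * g_3 = 5.59 * 2.65 = 14.8135
Total violation = 31.4075 + 4.58 + 14.8135 = 50.801


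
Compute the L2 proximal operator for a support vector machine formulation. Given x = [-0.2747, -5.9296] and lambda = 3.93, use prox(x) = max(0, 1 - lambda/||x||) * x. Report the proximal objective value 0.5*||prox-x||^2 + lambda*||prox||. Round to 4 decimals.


Step 1: Compute ||x||.
||x|| = 5.936
Step 2: Compute scaling factor.
scale = max(0, 1 - 3.93/5.936) = 0.3379
Step 3: prox(x) = [-0.0928, -2.0038]
||prox(x)|| = 2.006
Step 4: Proximal objective.
0.5*||prox-x||^2 = 7.7225
lambda*||prox|| = 7.8836
Total = 15.6059


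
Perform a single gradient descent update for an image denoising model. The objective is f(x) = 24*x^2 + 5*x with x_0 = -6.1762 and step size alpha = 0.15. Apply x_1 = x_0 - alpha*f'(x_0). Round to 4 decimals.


We compute the gradient at x_0 and apply the update.
f'(x) = 48*x + 5
f'(-6.1762) = 48*-6.1762 + 5 = -291.4576
x_1 = -6.1762 - 0.15*-291.4576 = 37.5424


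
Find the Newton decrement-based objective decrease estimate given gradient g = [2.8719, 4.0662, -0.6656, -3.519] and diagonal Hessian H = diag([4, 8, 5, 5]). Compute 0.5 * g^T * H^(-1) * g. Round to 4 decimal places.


Step 1: H is diagonal, so H^(-1) * g = [0.718, 0.5083, -0.1331, -0.7038].
Step 2: g^T H^(-1) g = sum_i g_i^2 / H_ii
  = (2.8719)^2/4 + (4.0662)^2/8 + (-0.6656)^2/5 + (-3.519)^2/5
  = 2.062 + 2.0667 + 0.0886 + 2.4767 = 6.694
Step 3: Objective decrease = 0.5 * g^T H^(-1) g = 3.347


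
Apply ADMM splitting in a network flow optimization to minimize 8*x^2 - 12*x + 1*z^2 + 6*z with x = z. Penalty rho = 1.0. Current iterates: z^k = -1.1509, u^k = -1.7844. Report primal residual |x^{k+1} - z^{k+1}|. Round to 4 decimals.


ADMM iteration with rho = 1.0, z^k = -1.1509, u^k = -1.7844
Step 1: x-update.
Minimize 8*x^2 - 12*x + (1.0/2)*(x + 1.1509 - 1.7844)^2
FOC: (2*8 + 1.0)*x = 12 + 1.0*(-1.1509 + 1.7844)
x^{k+1} = 0.7431
Step 2: z-update.
Minimize 1*z^2 + 6*z + (1.0/2)*(0.7431 - z - 1.7844)^2
FOC: (2*1 + 1.0)*z = -6 + 1.0*(0.7431 - 1.7844)
z^{k+1} = -2.3471
Step 3: u-update.
u^{k+1} = -1.7844 + 0.7431 + 2.3471 = 1.3058
Step 4: Primal residual = |0.7431 + 2.3471| = 3.0902


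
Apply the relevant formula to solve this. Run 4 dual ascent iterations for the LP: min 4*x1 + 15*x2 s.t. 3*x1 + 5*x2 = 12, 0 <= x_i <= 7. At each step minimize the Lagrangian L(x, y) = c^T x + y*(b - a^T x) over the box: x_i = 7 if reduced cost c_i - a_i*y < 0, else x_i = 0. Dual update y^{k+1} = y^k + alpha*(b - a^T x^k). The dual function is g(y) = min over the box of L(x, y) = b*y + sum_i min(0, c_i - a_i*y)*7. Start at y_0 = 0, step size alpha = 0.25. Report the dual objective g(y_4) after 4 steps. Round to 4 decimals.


Dual ascent for LP: min 4*x1 + 15*x2, 3*x1 + 5*x2 = 12, 0 <= x_i <= 7
Step 1: y^k = 0.0, reduced costs: (4.0, 15.0)
  x^k = (0.0, 0.0), subgradient = b - a^T x = 12.0
  y^{k+1} = 0.0 + 0.25*12.0 = 3.0
Step 2: y^k = 3.0, reduced costs: (-5.0, 0.0)
  x^k = (7.0, 0.0), subgradient = b - a^T x = -9.0
  y^{k+1} = 3.0 + 0.25*-9.0 = 0.75
Step 3: y^k = 0.75, reduced costs: (1.75, 11.25)
  x^k = (0.0, 0.0), subgradient = b - a^T x = 12.0
  y^{k+1} = 0.75 + 0.25*12.0 = 3.75
Step 4: y^k = 3.75, reduced costs: (-7.25, -3.75)
  x^k = (7.0, 7.0), subgradient = b - a^T x = -44.0
  y^{k+1} = 3.75 + 0.25*-44.0 = -7.25
Dual objective at y_4 = -7.25: reduced costs (25.75, 51.25), box minimizer x = (0.0, 0.0)
g(y_4) = b*y + (c1 - a1*y)*x1 + (c2 - a2*y)*x2 = 12*(-7.25) + 25.75*0.0 + 51.25*0.0 = -87.0 + 0.0 + 0.0 = -87.0


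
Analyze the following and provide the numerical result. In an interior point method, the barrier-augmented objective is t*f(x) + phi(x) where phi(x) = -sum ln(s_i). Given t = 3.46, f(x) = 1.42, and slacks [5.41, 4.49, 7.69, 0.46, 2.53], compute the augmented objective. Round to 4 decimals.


Step 1: Compute log-barrier.
ln values: [1.6882, 1.5019, 2.0399, -0.7765, 0.9282]
phi = -(1.6882 + 1.5019 + 2.0399 - 0.7765 + 0.9282) = -5.3817
Step 2: Compute augmented objective.
t*f(x) = 3.46*1.42 = 4.9132
Total = 4.9132 - 5.3817 = -0.4685


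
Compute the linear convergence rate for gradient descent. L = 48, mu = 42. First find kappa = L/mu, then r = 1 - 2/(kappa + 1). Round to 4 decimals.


Step 1: Compute the condition number.
kappa = L/mu = 48/42 = 1.1429
Step 2: Compute the convergence rate.
r = 1 - 2/(kappa + 1) = 1 - 2*mu/(L + mu) = (L - mu)/(L + mu) = 6/90 = 0.0667


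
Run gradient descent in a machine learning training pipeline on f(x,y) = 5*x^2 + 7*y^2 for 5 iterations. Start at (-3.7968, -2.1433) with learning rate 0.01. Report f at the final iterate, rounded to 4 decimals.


Gradient descent on f(x,y) = 5*x^2 + 7*y^2.
Starting point: (-3.7968, -2.1433), alpha = 0.01
Step 1: grad_x = 2*5*-3.7968 = -37.968, grad_y = 2*7*-2.1433 = -30.0062
  x_1 = -3.7968 - 0.01*-37.968 = -3.4171
  y_1 = -2.1433 - 0.01*-30.0062 = -1.8432
Step 2: grad_x = 2*5*-3.4171 = -34.1712, grad_y = 2*7*-1.8432 = -25.8053
  x_2 = -3.4171 - 0.01*-34.1712 = -3.0754
  y_2 = -1.8432 - 0.01*-25.8053 = -1.5852
Step 3: grad_x = 2*5*-3.0754 = -30.7541, grad_y = 2*7*-1.5852 = -22.1926
  x_3 = -3.0754 - 0.01*-30.7541 = -2.7679
  y_3 = -1.5852 - 0.01*-22.1926 = -1.3633
Step 4: grad_x = 2*5*-2.7679 = -27.6787, grad_y = 2*7*-1.3633 = -19.0856
  x_4 = -2.7679 - 0.01*-27.6787 = -2.4911
  y_4 = -1.3633 - 0.01*-19.0856 = -1.1724
Step 5: grad_x = 2*5*-2.4911 = -24.9108, grad_y = 2*7*-1.1724 = -16.4136
  x_5 = -2.4911 - 0.01*-24.9108 = -2.242
  y_5 = -1.1724 - 0.01*-16.4136 = -1.0083
f(-2.242, -1.0083) = 5*(-2.242)^2 + 7*(-1.0083)^2 = 32.2484


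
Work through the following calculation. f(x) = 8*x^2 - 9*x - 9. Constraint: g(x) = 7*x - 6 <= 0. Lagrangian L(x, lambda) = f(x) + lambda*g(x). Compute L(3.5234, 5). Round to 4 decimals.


Step 1: Evaluate f(x).
f(3.5234) = 8*3.5234^2 - 9*3.5234 - 9 = 58.6042
Step 2: Evaluate g(x).
g(3.5234) = 7*3.5234 - 6 = 18.6638
Step 3: Compute Lagrangian.
L = 58.6042 + 5*18.6638 = 151.9232


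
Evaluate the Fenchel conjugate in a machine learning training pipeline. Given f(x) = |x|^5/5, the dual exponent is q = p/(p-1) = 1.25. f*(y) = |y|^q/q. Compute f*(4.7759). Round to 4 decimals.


The conjugate exponent q satisfies 1/p + 1/q = 1.
p = 5, so q = 5/(5 - 1) = 1.25
|y|^q = 4.7759^1.25 = 7.0602
f*(4.7759) = 7.0602 / 1.25 = 5.6482


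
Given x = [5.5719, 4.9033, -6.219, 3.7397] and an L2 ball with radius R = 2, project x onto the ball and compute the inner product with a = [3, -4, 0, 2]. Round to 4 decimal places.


Step 1: Compute ||x|| (intermediates to 6 decimals).
||x|| = sqrt(5.5719^2 + 4.9033^2 + (-6.219)^2 + 3.7397^2) = 10.380257
Step 2: Project.
Since ||x|| > R, scale = R/||x|| = 2/10.380257 = 0.192673, proj(x) = scale * x
proj(x) = [1.073555, 0.944734, -1.198233, 0.720539]
Step 3: Dot product.
a^T * proj(x) = 3*1.073555 - 4*0.944734 + 0*(-1.198233) + 2*0.720539 = 0.8828


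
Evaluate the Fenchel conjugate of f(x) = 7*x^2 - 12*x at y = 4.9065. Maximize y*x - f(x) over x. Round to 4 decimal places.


f*(y) = sup_x {y*x - a*x^2 - b*x} = sup_x {(y-b)*x - a*x^2}
FOC: (y - b) - 2a*x = 0 => x* = (y - b)/(2a)
x* = (4.9065 + 12)/(2*7) = 1.2076
f*(4.9065) = (y-b)^2/(4a) = (4.9065 + 12)^2/(4*7)
= 285.8297/28 = 10.2082


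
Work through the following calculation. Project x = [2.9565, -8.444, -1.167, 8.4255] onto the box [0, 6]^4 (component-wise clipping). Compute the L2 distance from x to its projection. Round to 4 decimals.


Project each component onto [0, 6].
clip(2.9565) = 2.9565, clip(-8.444) = 0.0, clip(-1.167) = 0.0, clip(8.4255) = 6.0
Projection = [2.9565, 0.0, 0.0, 6.0]
Squared diffs: [0.0, 71.3011, 1.3619, 5.8831]
Distance = sqrt(78.5461) = 8.8626


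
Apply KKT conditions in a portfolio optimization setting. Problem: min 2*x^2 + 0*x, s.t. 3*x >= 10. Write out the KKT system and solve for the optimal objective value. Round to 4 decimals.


Step 1: Try lambda = 0 (constraint inactive).
x_unc = 0/(2*2) = 0.0
Check: 3*0.0 = 0.0 < 10 -- violated!
Step 2: Constraint must be active: 3*x = 10
x* = 10/3 = 3.3333 (rounded; the exact value 10/3 is used below)
lambda = (2*2*(10/3) + 0)/3 = 4.4444
Step 3: Compute optimal value.
f(x*) = 2*(10/3)^2 + 0*(10/3) = 22.2222


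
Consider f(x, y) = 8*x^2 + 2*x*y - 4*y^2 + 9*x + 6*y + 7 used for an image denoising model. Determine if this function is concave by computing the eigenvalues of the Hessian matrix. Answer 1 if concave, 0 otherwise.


The Hessian of f(x,y) = 8*x^2 + 2*x*y - 4*y^2 + 9*x + 6*y + 7 is:
H = [[16, 2], [2, -8]]
Trace = 16 - 8 = 8
Determinant = 16*-8 - (2)^2 = -132
Discriminant = (8)^2 - 4*-132 = 592.0
Eigenvalues: lambda_1 = -8.1655, lambda_2 = 16.1655
The function is not concave.

0


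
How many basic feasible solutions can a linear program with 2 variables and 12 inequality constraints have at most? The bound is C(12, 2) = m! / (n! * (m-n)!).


Each vertex corresponds to some choice of n active constraints out of m, so the number of vertices is at most C(m, n) = m! / (n!(m-n)!).
m = 12, n = 2
Numerator: 12 * 11
Denominator: 2! = 2
C(12, 2) = 66


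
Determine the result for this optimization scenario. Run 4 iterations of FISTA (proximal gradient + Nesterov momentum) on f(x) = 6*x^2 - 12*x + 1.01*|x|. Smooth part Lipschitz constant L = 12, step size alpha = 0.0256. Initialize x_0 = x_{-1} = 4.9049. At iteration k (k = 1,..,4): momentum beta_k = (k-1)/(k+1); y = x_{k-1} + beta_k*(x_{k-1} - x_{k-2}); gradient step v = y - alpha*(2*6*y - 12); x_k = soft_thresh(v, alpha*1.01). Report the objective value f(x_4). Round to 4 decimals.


FISTA on f(x) = 6*x^2 - 12*x + 1.01*|x|
L = 12, alpha = 0.0256
Iteration 1: beta = 0.0, y = 4.9049 + 0.0*(4.9049 - 4.9049) = 4.9049
  grad(y) = 46.8588, v = y - alpha*grad = 3.7053
  prox(v) = soft_thresh(3.7053, 0.0259) = 3.6795
Iteration 2: beta = 0.3333, y = 3.6795 + 0.3333*(3.6795 - 4.9049) = 3.271
  grad(y) = 27.2517, v = y - alpha*grad = 2.5733
  prox(v) = soft_thresh(2.5733, 0.0259) = 2.5475
Iteration 3: beta = 0.5, y = 2.5475 + 0.5*(2.5475 - 3.6795) = 1.9815
  grad(y) = 11.7778, v = y - alpha*grad = 1.68
  prox(v) = soft_thresh(1.68, 0.0259) = 1.6541
Iteration 4: beta = 0.6, y = 1.6541 + 0.6*(1.6541 - 2.5475) = 1.1181
  grad(y) = 1.4172, v = y - alpha*grad = 1.0818
  prox(v) = soft_thresh(1.0818, 0.0259) = 1.056
f(x_4) = 6*1.056^2 - 12*1.056 + 1.01*|1.056| = -4.9147


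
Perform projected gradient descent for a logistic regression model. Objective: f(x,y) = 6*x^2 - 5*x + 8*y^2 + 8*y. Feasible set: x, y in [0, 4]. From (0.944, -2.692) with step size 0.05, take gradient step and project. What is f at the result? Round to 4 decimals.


Step 1: Compute gradient at (0.944, -2.692).
grad_x = 2*6*0.944 - 5 = 6.328
grad_y = 2*8*-2.692 + 8 = -35.072
Step 2: Gradient step.
x_raw = 0.944 - 0.05*6.328 = 0.6276
y_raw = -2.692 - 0.05*-35.072 = -0.9384
Step 3: Project onto [0, 4].
x_proj = clip(0.6276) = 0.6276
y_proj = clip(-0.9384) = 0.0
Step 4: Evaluate f.
f(0.6276, 0.0) = -0.7747


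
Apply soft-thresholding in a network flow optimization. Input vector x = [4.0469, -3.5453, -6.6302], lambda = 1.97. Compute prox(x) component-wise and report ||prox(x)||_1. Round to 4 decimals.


Soft-thresholding with lambda = 1.97:
prox(4.0469) = sign(4.0469)*max(|4.0469| - 1.97, 0) = 2.0769
prox(-3.5453) = sign(-3.5453)*max(|-3.5453| - 1.97, 0) = -1.5753
prox(-6.6302) = sign(-6.6302)*max(|-6.6302| - 1.97, 0) = -4.6602
prox(x) = [2.0769, -1.5753, -4.6602]
||prox(x)||_1 = 2.0769 + 1.5753 + 4.6602 = 8.3124


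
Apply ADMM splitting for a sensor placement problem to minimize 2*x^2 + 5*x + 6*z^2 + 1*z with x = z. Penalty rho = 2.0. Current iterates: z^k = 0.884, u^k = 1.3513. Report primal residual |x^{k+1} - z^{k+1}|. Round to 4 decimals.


ADMM iteration with rho = 2.0, z^k = 0.884, u^k = 1.3513
Step 1: x-update.
Minimize 2*x^2 + 5*x + (2.0/2)*(x - 0.884 + 1.3513)^2
FOC: (2*2 + 2.0)*x = -5 + 2.0*(0.884 - 1.3513)
x^{k+1} = -0.9891
Step 2: z-update.
Minimize 6*z^2 + 1*z + (2.0/2)*(-0.9891 - z + 1.3513)^2
FOC: (2*6 + 2.0)*z = -1 + 2.0*(-0.9891 + 1.3513)
z^{k+1} = -0.0197
Step 3: u-update.
u^{k+1} = 1.3513 - 0.9891 + 0.0197 = 0.3819
Step 4: Primal residual = |-0.9891 + 0.0197| = 0.9694


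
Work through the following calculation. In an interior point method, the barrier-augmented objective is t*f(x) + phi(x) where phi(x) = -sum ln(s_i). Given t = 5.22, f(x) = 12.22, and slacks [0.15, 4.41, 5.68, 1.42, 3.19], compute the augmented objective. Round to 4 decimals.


Step 1: Compute log-barrier.
ln values: [-1.8971, 1.4839, 1.737, 0.3507, 1.16]
phi = -(-1.8971 + 1.4839 + 1.737 + 0.3507 + 1.16) = -2.8344
Step 2: Compute augmented objective.
t*f(x) = 5.22*12.22 = 63.7884
Total = 63.7884 - 2.8344 = 60.954


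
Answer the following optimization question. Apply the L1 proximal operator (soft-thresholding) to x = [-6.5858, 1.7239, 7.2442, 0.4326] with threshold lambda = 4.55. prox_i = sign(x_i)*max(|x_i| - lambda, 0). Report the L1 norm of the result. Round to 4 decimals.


Soft-thresholding with lambda = 4.55:
prox(-6.5858) = sign(-6.5858)*max(|-6.5858| - 4.55, 0) = -2.0358
prox(1.7239) = sign(1.7239)*max(|1.7239| - 4.55, 0) = 0.0
prox(7.2442) = sign(7.2442)*max(|7.2442| - 4.55, 0) = 2.6942
prox(0.4326) = sign(0.4326)*max(|0.4326| - 4.55, 0) = 0.0
prox(x) = [-2.0358, 0.0, 2.6942, 0.0]
||prox(x)||_1 = 2.0358 + 0.0 + 2.6942 + 0.0 = 4.73


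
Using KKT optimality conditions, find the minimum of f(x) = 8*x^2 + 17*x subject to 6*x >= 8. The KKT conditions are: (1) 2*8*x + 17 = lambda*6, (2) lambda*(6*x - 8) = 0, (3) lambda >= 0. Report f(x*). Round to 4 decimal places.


Step 1: Try lambda = 0 (constraint inactive).
x_unc = -17/(2*8) = -1.0625
Check: 6*-1.0625 = -6.375 < 8 -- violated!
Step 2: Constraint must be active: 6*x = 8
x* = 8/6 = 4/3 = 1.3333 (rounded; the exact value 4/3 is used below)
lambda = (2*8*(4/3) + 17)/6 = 6.3889
Step 3: Compute optimal value.
f(x*) = 8*(4/3)^2 + 17*(4/3) = 36.8889


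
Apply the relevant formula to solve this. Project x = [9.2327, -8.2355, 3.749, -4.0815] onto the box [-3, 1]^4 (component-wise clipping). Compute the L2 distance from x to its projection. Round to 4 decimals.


Project each component onto [-3, 1].
clip(9.2327) = 1.0, clip(-8.2355) = -3.0, clip(3.749) = 1.0, clip(-4.0815) = -3.0
Projection = [1.0, -3.0, 1.0, -3.0]
Squared diffs: [67.7773, 27.4105, 7.557, 1.1696]
Distance = sqrt(103.9144) = 10.1938


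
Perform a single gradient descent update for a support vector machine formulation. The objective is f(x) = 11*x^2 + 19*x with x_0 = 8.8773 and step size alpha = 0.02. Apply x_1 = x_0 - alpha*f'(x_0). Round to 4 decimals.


We compute the gradient at x_0 and apply the update.
f'(x) = 22*x + 19
f'(8.8773) = 22*8.8773 + 19 = 214.3006
x_1 = 8.8773 - 0.02*214.3006 = 4.5913


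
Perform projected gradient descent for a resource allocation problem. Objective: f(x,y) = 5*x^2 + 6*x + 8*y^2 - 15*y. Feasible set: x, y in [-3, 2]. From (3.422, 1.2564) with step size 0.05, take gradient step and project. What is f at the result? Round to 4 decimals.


Step 1: Compute gradient at (3.422, 1.2564).
grad_x = 2*5*3.422 + 6 = 40.22
grad_y = 2*8*1.2564 - 15 = 5.1024
Step 2: Gradient step.
x_raw = 3.422 - 0.05*40.22 = 1.411
y_raw = 1.2564 - 0.05*5.1024 = 1.0013
Step 3: Project onto [-3, 2].
x_proj = clip(1.411) = 1.411
y_proj = clip(1.0013) = 1.0013
Step 4: Evaluate f.
f(1.411, 1.0013) = 11.4219


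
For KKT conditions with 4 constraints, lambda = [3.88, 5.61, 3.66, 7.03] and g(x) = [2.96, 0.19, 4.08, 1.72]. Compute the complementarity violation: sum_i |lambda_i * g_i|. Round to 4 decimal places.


KKT complementary slackness check:
lambda_1 * g_1 = 3.88 * 2.96 = 11.4848
lambda_2 * g_2 = 5.61 * 0.19 = 1.0659
lambda_3 * g_3 = 3.66 * 4.08 = 14.9328
lambda_4 * g_4 = 7.03 * 1.72 = 12.0916
Total violation = 11.4848 + 1.0659 + 14.9328 + 12.0916 = 39.5751


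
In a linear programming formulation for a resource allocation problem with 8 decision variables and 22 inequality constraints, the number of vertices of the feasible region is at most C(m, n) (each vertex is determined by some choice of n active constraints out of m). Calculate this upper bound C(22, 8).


Each vertex corresponds to some choice of n active constraints out of m, so the number of vertices is at most C(m, n) = m! / (n!(m-n)!).
m = 22, n = 8
Numerator: 22 * 21 * 20 * 19 * 18 * 17 * 16 * 15
Denominator: 8! = 40320
C(22, 8) = 319770


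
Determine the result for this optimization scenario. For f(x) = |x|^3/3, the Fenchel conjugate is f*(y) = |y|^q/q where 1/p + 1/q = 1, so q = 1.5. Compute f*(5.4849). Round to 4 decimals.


The conjugate exponent q satisfies 1/p + 1/q = 1.
p = 3, so q = 3/(3 - 1) = 1.5
|y|^q = 5.4849^1.5 = 12.8456
f*(5.4849) = 12.8456 / 1.5 = 8.5637


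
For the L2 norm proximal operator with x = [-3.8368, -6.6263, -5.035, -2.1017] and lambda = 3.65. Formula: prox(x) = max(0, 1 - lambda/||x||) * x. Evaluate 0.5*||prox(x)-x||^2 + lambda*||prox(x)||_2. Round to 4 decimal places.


Step 1: Compute ||x||.
||x|| = 9.402
Step 2: Compute scaling factor.
scale = max(0, 1 - 3.65/9.402) = 0.6118
Step 3: prox(x) = [-2.3473, -4.0539, -3.0803, -1.2858]
||prox(x)|| = 5.752
Step 4: Proximal objective.
0.5*||prox-x||^2 = 6.6613
lambda*||prox|| = 20.9948
Total = 27.656


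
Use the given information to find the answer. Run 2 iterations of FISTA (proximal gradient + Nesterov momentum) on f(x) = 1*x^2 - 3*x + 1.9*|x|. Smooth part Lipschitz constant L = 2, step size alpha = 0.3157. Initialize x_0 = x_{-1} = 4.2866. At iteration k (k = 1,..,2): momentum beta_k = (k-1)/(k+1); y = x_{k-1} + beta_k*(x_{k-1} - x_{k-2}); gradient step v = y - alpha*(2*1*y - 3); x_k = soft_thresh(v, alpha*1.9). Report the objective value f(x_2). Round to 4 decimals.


FISTA on f(x) = 1*x^2 - 3*x + 1.9*|x|
L = 2, alpha = 0.3157
Iteration 1: beta = 0.0, y = 4.2866 + 0.0*(4.2866 - 4.2866) = 4.2866
  grad(y) = 5.5732, v = y - alpha*grad = 2.5271
  prox(v) = soft_thresh(2.5271, 0.5998) = 1.9273
Iteration 2: beta = 0.3333, y = 1.9273 + 0.3333*(1.9273 - 4.2866) = 1.1409
  grad(y) = -0.7182, v = y - alpha*grad = 1.3676
  prox(v) = soft_thresh(1.3676, 0.5998) = 0.7678
f(x_2) = 1*0.7678^2 - 3*0.7678 + 1.9*|0.7678| = -0.2551


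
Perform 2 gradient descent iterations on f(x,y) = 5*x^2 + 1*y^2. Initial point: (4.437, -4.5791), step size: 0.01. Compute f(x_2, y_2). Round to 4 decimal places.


Gradient descent on f(x,y) = 5*x^2 + 1*y^2.
Starting point: (4.437, -4.5791), alpha = 0.01
Step 1: grad_x = 2*5*4.437 = 44.37, grad_y = 2*1*-4.5791 = -9.1582
  x_1 = 4.437 - 0.01*44.37 = 3.9933
  y_1 = -4.5791 - 0.01*-9.1582 = -4.4875
Step 2: grad_x = 2*5*3.9933 = 39.933, grad_y = 2*1*-4.4875 = -8.975
  x_2 = 3.9933 - 0.01*39.933 = 3.594
  y_2 = -4.4875 - 0.01*-8.975 = -4.3978
f(3.594, -4.3978) = 5*3.594^2 + 1*(-4.3978)^2 = 83.9235


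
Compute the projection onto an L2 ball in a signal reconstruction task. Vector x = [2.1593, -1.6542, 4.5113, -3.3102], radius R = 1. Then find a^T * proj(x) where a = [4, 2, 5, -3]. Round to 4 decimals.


Step 1: Compute ||x|| (intermediates to 6 decimals).
||x|| = sqrt(2.1593^2 + (-1.6542)^2 + 4.5113^2 + (-3.3102)^2) = 6.221592
Step 2: Project.
Since ||x|| > R, scale = R/||x|| = 1/6.221592 = 0.160731, proj(x) = scale * x
proj(x) = [0.347066, -0.265881, 0.725106, -0.532052]
Step 3: Dot product.
a^T * proj(x) = 4*0.347066 + 2*(-0.265881) + 5*0.725106 - 3*(-0.532052) = 6.0782


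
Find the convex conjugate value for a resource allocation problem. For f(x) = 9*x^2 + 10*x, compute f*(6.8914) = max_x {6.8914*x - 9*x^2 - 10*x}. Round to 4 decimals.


f*(y) = sup_x {y*x - a*x^2 - b*x} = sup_x {(y-b)*x - a*x^2}
FOC: (y - b) - 2a*x = 0 => x* = (y - b)/(2a)
x* = (6.8914 - 10)/(2*9) = -0.1727
f*(6.8914) = (y-b)^2/(4a) = (6.8914 - 10)^2/(4*9)
= 9.6634/36 = 0.2684


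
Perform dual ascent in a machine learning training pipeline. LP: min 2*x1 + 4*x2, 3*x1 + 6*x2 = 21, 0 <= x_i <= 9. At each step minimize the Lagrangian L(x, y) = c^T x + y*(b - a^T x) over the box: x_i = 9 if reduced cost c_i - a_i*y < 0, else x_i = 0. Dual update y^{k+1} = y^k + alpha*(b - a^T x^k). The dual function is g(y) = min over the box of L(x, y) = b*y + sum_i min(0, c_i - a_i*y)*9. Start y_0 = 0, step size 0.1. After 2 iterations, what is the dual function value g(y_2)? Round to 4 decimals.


Dual ascent for LP: min 2*x1 + 4*x2, 3*x1 + 6*x2 = 21, 0 <= x_i <= 9
Step 1: y^k = 0.0, reduced costs: (2.0, 4.0)
  x^k = (0.0, 0.0), subgradient = b - a^T x = 21.0
  y^{k+1} = 0.0 + 0.1*21.0 = 2.1
Step 2: y^k = 2.1, reduced costs: (-4.3, -8.6)
  x^k = (9.0, 9.0), subgradient = b - a^T x = -60.0
  y^{k+1} = 2.1 + 0.1*-60.0 = -3.9
Dual objective at y_2 = -3.9: reduced costs (13.7, 27.4), box minimizer x = (0.0, 0.0)
g(y_2) = b*y + (c1 - a1*y)*x1 + (c2 - a2*y)*x2 = 21*(-3.9) + 13.7*0.0 + 27.4*0.0 = -81.9 + 0.0 + 0.0 = -81.9


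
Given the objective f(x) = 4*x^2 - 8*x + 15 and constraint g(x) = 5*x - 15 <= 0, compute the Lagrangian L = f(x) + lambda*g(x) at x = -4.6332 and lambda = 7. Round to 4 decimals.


Step 1: Evaluate f(x).
f(-4.6332) = 4*(-4.6332)^2 - 8*(-4.6332) + 15 = 137.9318
Step 2: Evaluate g(x).
g(-4.6332) = 5*-4.6332 - 15 = -38.166
Step 3: Compute Lagrangian.
L = 137.9318 + 7*-38.166 = -129.2302


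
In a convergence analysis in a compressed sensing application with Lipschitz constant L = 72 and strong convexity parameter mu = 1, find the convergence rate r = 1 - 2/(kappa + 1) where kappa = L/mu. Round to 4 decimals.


Step 1: Compute the condition number.
kappa = L/mu = 72/1 = 72.0
Step 2: Compute the convergence rate.
r = 1 - 2/(kappa + 1) = 1 - 2*mu/(L + mu) = (L - mu)/(L + mu) = 71/73 = 0.9726


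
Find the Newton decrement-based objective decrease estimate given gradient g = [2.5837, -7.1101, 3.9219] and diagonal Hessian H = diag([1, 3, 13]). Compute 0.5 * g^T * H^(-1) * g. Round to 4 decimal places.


Step 1: H is diagonal, so H^(-1) * g = [2.5837, -2.37, 0.3017].
Step 2: g^T H^(-1) g = sum_i g_i^2 / H_ii
  = (2.5837)^2/1 + (-7.1101)^2/3 + (3.9219)^2/13
  = 6.6755 + 16.8512 + 1.1832 = 24.7099
Step 3: Objective decrease = 0.5 * g^T H^(-1) g = 12.3549


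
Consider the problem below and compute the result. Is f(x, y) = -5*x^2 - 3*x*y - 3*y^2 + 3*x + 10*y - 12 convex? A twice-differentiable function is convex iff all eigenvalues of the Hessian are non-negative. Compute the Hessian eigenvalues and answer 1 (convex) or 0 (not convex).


The Hessian of f(x,y) = -5*x^2 - 3*x*y - 3*y^2 + 3*x + 10*y - 12 is:
H = [[-10, -3], [-3, -6]]
Trace = -10 - 6 = -16
Determinant = -10*-6 - (-3)^2 = 51
Discriminant = (-16)^2 - 4*51 = 52.0
Eigenvalues: lambda_1 = -11.6056, lambda_2 = -4.3944
The function is not convex.

0
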